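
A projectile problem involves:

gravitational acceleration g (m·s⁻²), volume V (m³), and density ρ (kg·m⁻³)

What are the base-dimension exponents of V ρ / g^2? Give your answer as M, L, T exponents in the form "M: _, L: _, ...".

Collect each base-dimension exponent across the product:
  M: −2·(0) + (0) + (1) = 1
  L: −2·(1) + (3) + (-3) = -2
  T: −2·(-2) + (0) + (0) = 4
So the dimensions are [M L⁻² T⁴].

M: 1, L: -2, T: 4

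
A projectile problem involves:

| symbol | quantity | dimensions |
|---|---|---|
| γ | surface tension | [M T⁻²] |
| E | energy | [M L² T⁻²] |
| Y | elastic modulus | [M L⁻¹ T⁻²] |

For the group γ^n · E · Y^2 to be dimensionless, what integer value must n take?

Balance the M exponent: (1)·n from γ, plus (1) + 2·(1) = 3 from the rest, must sum to zero.
n + 3 = 0, so n = -3.

-3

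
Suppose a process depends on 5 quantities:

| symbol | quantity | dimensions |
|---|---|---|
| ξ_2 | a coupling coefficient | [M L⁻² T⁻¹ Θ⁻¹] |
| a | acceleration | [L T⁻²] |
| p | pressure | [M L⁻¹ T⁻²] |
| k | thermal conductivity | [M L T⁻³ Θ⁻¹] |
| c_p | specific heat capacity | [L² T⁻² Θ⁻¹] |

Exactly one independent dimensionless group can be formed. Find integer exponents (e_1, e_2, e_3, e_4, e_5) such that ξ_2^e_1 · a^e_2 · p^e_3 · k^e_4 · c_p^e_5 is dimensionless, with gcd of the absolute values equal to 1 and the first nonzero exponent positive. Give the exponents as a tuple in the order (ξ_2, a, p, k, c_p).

M: e_1·(1) + e_2·(0) + e_3·(1) + e_4·(1) + e_5·(0) = 0
L: e_1·(-2) + e_2·(1) + e_3·(-1) + e_4·(1) + e_5·(2) = 0
T: e_1·(-1) + e_2·(-2) + e_3·(-2) + e_4·(-3) + e_5·(-2) = 0
Θ: e_1·(-1) + e_2·(0) + e_3·(0) + e_4·(-1) + e_5·(-1) = 0
Solving this homogeneous linear system for the smallest-integer solution (first nonzero entry positive) gives (1, 3, -4, 3, -4).

(1, 3, -4, 3, -4)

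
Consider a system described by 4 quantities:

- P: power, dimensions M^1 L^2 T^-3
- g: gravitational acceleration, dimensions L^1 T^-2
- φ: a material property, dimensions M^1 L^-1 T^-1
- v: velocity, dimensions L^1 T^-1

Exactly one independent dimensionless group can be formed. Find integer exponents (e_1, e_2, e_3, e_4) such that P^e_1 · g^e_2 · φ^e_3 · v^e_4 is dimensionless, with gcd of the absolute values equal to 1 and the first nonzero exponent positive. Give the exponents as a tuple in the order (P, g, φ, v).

(1, 1, -1, -4)

M: e_1·(1) + e_2·(0) + e_3·(1) + e_4·(0) = 0
L: e_1·(2) + e_2·(1) + e_3·(-1) + e_4·(1) = 0
T: e_1·(-3) + e_2·(-2) + e_3·(-1) + e_4·(-1) = 0
Solving this homogeneous linear system for the smallest-integer solution (first nonzero entry positive) gives (1, 1, -1, -4).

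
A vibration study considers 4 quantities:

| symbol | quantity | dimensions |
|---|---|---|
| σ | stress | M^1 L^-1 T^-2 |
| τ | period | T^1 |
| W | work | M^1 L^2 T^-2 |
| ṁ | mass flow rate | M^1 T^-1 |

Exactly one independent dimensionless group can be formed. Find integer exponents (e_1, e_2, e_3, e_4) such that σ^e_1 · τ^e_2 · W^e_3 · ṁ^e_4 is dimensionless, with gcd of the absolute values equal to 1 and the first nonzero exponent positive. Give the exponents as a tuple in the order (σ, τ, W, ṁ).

M: e_1·(1) + e_2·(0) + e_3·(1) + e_4·(1) = 0
L: e_1·(-1) + e_2·(0) + e_3·(2) + e_4·(0) = 0
T: e_1·(-2) + e_2·(1) + e_3·(-2) + e_4·(-1) = 0
Solving this homogeneous linear system for the smallest-integer solution (first nonzero entry positive) gives (2, 3, 1, -3).

(2, 3, 1, -3)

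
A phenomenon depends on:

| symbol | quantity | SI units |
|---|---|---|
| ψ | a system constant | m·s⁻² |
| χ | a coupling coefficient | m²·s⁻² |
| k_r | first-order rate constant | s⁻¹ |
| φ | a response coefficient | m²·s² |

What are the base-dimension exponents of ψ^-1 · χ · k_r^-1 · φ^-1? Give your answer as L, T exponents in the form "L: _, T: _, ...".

Collect each base-dimension exponent across the product:
  L: −(1) + (2) − (0) − (2) = -1
  T: −(-2) + (-2) − (-1) − (2) = -1
So the dimensions are [L⁻¹ T⁻¹].

L: -1, T: -1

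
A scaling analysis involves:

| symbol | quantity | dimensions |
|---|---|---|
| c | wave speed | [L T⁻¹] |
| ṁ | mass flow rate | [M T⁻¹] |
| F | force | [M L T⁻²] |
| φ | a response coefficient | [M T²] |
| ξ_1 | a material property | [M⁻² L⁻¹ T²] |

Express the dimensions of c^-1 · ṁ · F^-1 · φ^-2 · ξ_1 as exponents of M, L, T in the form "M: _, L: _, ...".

M: -4, L: -3, T: 0

Collect each base-dimension exponent across the product:
  M: −(0) + (1) − (1) − 2·(1) + (-2) = -4
  L: −(1) + (0) − (1) − 2·(0) + (-1) = -3
  T: −(-1) + (-1) − (-2) − 2·(2) + (2) = 0
So the dimensions are [M⁻⁴ L⁻³].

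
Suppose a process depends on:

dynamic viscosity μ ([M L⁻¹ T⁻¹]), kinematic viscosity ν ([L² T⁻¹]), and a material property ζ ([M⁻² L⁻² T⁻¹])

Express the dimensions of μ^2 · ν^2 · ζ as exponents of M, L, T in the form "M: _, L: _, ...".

M: 0, L: 0, T: -5

Collect each base-dimension exponent across the product:
  M: 2·(1) + 2·(0) + (-2) = 0
  L: 2·(-1) + 2·(2) + (-2) = 0
  T: 2·(-1) + 2·(-1) + (-1) = -5
So the dimensions are [T⁻⁵].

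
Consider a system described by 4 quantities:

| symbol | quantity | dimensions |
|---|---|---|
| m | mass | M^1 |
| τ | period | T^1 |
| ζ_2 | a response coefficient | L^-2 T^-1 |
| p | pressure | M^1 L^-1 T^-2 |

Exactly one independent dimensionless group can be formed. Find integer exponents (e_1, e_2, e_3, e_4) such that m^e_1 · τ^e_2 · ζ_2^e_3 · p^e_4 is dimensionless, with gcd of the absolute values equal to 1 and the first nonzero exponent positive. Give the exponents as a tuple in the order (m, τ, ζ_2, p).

M: e_1·(1) + e_2·(0) + e_3·(0) + e_4·(1) = 0
L: e_1·(0) + e_2·(0) + e_3·(-2) + e_4·(-1) = 0
T: e_1·(0) + e_2·(1) + e_3·(-1) + e_4·(-2) = 0
Solving this homogeneous linear system for the smallest-integer solution (first nonzero entry positive) gives (2, -3, 1, -2).

(2, -3, 1, -2)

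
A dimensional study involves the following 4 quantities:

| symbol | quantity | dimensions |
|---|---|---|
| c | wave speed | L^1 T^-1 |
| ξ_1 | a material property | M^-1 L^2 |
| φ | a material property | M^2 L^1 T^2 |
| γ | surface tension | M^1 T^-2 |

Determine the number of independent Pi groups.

1

There are 4 variables and 3 base dimensions (M, L, T).
The dimension matrix has rank 3.
Independent dimensionless groups: 4 − 3 = 1.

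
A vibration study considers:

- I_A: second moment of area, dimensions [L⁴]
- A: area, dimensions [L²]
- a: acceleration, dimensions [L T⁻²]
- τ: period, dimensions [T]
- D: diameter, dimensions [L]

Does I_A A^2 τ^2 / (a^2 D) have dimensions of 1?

no

Sum the exponent of each base dimension across the product:
  L: [I_A]_L + 2·[A]_L − 2·[a]_L + 2·[τ]_L − [D]_L = (4) + 2·(2) − 2·(1) + 2·(0) − (1) = 5
  T: [I_A]_T + 2·[A]_T − 2·[a]_T + 2·[τ]_T − [D]_T = (0) + 2·(0) − 2·(-2) + 2·(1) − (0) = 6
Net dimensions [L⁵ T⁶] ≠ [1] — not dimensionless.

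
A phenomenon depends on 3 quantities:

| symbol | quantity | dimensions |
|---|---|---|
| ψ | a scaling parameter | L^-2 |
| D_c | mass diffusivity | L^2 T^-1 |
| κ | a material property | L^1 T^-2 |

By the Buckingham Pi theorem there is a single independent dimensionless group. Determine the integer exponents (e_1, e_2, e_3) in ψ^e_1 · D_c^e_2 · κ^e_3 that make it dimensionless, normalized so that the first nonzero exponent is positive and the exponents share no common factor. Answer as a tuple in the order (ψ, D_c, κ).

L: e_1·(-2) + e_2·(2) + e_3·(1) = 0
T: e_1·(0) + e_2·(-1) + e_3·(-2) = 0
Solving this homogeneous linear system for the smallest-integer solution (first nonzero entry positive) gives (3, 4, -2).

(3, 4, -2)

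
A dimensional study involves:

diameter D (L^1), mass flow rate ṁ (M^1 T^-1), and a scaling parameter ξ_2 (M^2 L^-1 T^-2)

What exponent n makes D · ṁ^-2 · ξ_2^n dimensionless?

1

Balance the M exponent: (2)·n from ξ_2, plus (0) − 2·(1) = -2 from the rest, must sum to zero.
2n − 2 = 0, so n = 1.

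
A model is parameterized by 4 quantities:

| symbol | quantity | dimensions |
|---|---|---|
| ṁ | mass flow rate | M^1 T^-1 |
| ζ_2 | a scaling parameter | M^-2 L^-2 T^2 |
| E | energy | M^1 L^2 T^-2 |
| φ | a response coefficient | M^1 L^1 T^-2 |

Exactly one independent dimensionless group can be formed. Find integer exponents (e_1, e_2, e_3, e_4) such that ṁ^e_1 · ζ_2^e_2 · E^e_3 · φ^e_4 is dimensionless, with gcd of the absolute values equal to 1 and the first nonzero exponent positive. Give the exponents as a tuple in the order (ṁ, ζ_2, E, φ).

M: e_1·(1) + e_2·(-2) + e_3·(1) + e_4·(1) = 0
L: e_1·(0) + e_2·(-2) + e_3·(2) + e_4·(1) = 0
T: e_1·(-1) + e_2·(2) + e_3·(-2) + e_4·(-2) = 0
Solving this homogeneous linear system for the smallest-integer solution (first nonzero entry positive) gives (2, 1, 2, -2).

(2, 1, 2, -2)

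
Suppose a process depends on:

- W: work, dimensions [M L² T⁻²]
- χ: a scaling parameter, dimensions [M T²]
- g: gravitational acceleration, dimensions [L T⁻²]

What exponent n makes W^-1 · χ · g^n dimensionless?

2

Balance the L exponent: (1)·n from g, plus −(2) + (0) = -2 from the rest, must sum to zero.
n − 2 = 0, so n = 2.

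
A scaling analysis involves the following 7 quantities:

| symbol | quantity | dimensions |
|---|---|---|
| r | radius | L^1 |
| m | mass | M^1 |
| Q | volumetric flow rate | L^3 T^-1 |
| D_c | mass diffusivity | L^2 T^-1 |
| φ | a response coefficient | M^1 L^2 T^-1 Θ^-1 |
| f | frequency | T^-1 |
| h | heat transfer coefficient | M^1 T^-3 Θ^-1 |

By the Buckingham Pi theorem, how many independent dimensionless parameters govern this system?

There are 7 variables and 4 base dimensions (M, L, T, Θ).
The dimension matrix has rank 4.
Independent dimensionless groups: 7 − 4 = 3.

3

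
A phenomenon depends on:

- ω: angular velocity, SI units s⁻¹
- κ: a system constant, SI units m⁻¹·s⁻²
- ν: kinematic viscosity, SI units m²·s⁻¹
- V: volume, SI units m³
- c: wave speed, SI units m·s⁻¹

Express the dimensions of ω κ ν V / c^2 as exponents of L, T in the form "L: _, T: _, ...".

Collect each base-dimension exponent across the product:
  L: (0) + (-1) + (2) + (3) − 2·(1) = 2
  T: (-1) + (-2) + (-1) + (0) − 2·(-1) = -2
So the dimensions are [L² T⁻²].

L: 2, T: -2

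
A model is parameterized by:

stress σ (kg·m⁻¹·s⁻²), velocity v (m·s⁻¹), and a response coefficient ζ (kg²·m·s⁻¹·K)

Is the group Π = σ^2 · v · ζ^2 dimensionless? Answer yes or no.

Sum the exponent of each base dimension across the product:
  M: 2·[σ]_M + [v]_M + 2·[ζ]_M = 2·(1) + (0) + 2·(2) = 6
  L: 2·[σ]_L + [v]_L + 2·[ζ]_L = 2·(-1) + (1) + 2·(1) = 1
  T: 2·[σ]_T + [v]_T + 2·[ζ]_T = 2·(-2) + (-1) + 2·(-1) = -7
  Θ: 2·[σ]_Θ + [v]_Θ + 2·[ζ]_Θ = 2·(0) + (0) + 2·(1) = 2
Net dimensions [M⁶ L T⁻⁷ Θ²] ≠ [1] — not dimensionless.

no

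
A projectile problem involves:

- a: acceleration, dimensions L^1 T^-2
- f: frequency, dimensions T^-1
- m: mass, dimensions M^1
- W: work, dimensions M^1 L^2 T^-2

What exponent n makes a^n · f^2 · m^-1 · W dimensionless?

-2

Balance the L exponent: (1)·n from a, plus 2·(0) − (0) + (2) = 2 from the rest, must sum to zero.
n + 2 = 0, so n = -2.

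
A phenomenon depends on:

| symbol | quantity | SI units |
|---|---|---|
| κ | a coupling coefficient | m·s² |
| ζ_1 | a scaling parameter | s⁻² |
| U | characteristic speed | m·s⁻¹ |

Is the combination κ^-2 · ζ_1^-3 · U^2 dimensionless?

Sum the exponent of each base dimension across the product:
  L: −2·[κ]_L − 3·[ζ_1]_L + 2·[U]_L = −2·(1) − 3·(0) + 2·(1) = 0
  T: −2·[κ]_T − 3·[ζ_1]_T + 2·[U]_T = −2·(2) − 3·(-2) + 2·(-1) = 0
All base exponents vanish — dimensionless.

yes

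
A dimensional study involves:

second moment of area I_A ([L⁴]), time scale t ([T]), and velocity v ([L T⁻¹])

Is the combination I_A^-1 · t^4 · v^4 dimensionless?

yes

Sum the exponent of each base dimension across the product:
  L: −[I_A]_L + 4·[t]_L + 4·[v]_L = −(4) + 4·(0) + 4·(1) = 0
  T: −[I_A]_T + 4·[t]_T + 4·[v]_T = −(0) + 4·(1) + 4·(-1) = 0
All base exponents vanish — dimensionless.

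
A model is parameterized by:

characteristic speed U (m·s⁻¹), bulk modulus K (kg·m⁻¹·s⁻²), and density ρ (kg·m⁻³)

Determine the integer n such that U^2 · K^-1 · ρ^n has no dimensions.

Balance the M exponent: (1)·n from ρ, plus 2·(0) − (1) = -1 from the rest, must sum to zero.
n − 1 = 0, so n = 1.

1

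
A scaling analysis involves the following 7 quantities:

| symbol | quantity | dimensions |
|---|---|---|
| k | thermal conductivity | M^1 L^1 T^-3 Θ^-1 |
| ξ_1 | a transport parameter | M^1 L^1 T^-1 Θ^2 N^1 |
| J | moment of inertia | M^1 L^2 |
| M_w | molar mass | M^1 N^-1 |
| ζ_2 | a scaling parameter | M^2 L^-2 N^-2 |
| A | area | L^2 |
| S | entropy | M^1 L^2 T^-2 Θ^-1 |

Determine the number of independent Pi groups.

2

There are 7 variables and 5 base dimensions (M, L, T, Θ, N).
The dimension matrix has rank 5.
Independent dimensionless groups: 7 − 5 = 2.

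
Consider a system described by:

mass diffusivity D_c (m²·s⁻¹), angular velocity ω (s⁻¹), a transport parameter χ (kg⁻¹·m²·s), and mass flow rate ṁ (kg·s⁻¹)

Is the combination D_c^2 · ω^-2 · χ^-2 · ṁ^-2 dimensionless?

yes

Sum the exponent of each base dimension across the product:
  M: 2·[D_c]_M − 2·[ω]_M − 2·[χ]_M − 2·[ṁ]_M = 2·(0) − 2·(0) − 2·(-1) − 2·(1) = 0
  L: 2·[D_c]_L − 2·[ω]_L − 2·[χ]_L − 2·[ṁ]_L = 2·(2) − 2·(0) − 2·(2) − 2·(0) = 0
  T: 2·[D_c]_T − 2·[ω]_T − 2·[χ]_T − 2·[ṁ]_T = 2·(-1) − 2·(-1) − 2·(1) − 2·(-1) = 0
All base exponents vanish — dimensionless.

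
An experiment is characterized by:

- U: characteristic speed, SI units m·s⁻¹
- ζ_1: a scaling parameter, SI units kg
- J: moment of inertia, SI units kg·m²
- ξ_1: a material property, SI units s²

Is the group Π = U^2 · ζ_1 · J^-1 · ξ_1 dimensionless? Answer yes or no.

yes

Sum the exponent of each base dimension across the product:
  M: 2·[U]_M + [ζ_1]_M − [J]_M + [ξ_1]_M = 2·(0) + (1) − (1) + (0) = 0
  L: 2·[U]_L + [ζ_1]_L − [J]_L + [ξ_1]_L = 2·(1) + (0) − (2) + (0) = 0
  T: 2·[U]_T + [ζ_1]_T − [J]_T + [ξ_1]_T = 2·(-1) + (0) − (0) + (2) = 0
All base exponents vanish — dimensionless.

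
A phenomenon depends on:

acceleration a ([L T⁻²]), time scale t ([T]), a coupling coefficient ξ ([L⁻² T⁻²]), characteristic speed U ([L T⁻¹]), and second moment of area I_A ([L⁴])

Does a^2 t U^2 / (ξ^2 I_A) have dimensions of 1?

no

Sum the exponent of each base dimension across the product:
  L: 2·[a]_L + [t]_L − 2·[ξ]_L + 2·[U]_L − [I_A]_L = 2·(1) + (0) − 2·(-2) + 2·(1) − (4) = 4
  T: 2·[a]_T + [t]_T − 2·[ξ]_T + 2·[U]_T − [I_A]_T = 2·(-2) + (1) − 2·(-2) + 2·(-1) − (0) = -1
Net dimensions [L⁴ T⁻¹] ≠ [1] — not dimensionless.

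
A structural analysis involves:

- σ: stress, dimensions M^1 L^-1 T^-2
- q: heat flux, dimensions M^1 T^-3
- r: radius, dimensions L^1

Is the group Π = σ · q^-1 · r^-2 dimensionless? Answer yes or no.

no

Sum the exponent of each base dimension across the product:
  M: [σ]_M − [q]_M − 2·[r]_M = (1) − (1) − 2·(0) = 0
  L: [σ]_L − [q]_L − 2·[r]_L = (-1) − (0) − 2·(1) = -3
  T: [σ]_T − [q]_T − 2·[r]_T = (-2) − (-3) − 2·(0) = 1
Net dimensions [L⁻³ T] ≠ [1] — not dimensionless.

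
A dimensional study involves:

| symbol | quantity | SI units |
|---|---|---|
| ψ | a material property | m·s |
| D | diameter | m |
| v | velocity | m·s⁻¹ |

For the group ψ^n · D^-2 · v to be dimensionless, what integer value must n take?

Balance the L exponent: (1)·n from ψ, plus −2·(1) + (1) = -1 from the rest, must sum to zero.
n − 1 = 0, so n = 1.

1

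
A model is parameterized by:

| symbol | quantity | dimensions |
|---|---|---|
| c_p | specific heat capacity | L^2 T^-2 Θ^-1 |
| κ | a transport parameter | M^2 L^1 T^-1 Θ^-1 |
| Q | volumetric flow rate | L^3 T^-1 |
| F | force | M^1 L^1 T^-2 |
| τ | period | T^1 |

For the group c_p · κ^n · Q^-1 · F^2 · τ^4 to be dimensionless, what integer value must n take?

Balance the M exponent: (2)·n from κ, plus (0) − (0) + 2·(1) + 4·(0) = 2 from the rest, must sum to zero.
2n + 2 = 0, so n = -1.

-1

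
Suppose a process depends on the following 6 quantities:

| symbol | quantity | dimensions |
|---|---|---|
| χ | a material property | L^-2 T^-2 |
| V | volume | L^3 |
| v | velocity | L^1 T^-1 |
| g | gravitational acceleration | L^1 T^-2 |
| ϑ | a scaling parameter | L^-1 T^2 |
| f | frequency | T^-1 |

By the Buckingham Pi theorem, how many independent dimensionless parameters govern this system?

There are 6 variables and 2 base dimensions (L, T).
The dimension matrix has rank 2.
Independent dimensionless groups: 6 − 2 = 4.

4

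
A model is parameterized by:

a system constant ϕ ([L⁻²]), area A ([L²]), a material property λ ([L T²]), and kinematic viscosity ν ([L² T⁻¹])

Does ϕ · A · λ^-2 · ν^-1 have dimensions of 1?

Sum the exponent of each base dimension across the product:
  L: [ϕ]_L + [A]_L − 2·[λ]_L − [ν]_L = (-2) + (2) − 2·(1) − (2) = -4
  T: [ϕ]_T + [A]_T − 2·[λ]_T − [ν]_T = (0) + (0) − 2·(2) − (-1) = -3
Net dimensions [L⁻⁴ T⁻³] ≠ [1] — not dimensionless.

no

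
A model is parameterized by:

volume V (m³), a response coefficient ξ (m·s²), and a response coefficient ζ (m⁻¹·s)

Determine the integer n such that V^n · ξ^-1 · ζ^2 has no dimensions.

1

Balance the L exponent: (3)·n from V, plus −(1) + 2·(-1) = -3 from the rest, must sum to zero.
3n − 3 = 0, so n = 1.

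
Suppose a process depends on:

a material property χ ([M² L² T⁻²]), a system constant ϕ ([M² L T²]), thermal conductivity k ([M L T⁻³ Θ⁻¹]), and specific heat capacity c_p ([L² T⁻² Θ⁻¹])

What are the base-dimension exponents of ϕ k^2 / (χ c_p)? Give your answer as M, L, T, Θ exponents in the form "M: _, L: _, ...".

M: 2, L: -1, T: 0, Θ: -1

Collect each base-dimension exponent across the product:
  M: −(2) + (2) + 2·(1) − (0) = 2
  L: −(2) + (1) + 2·(1) − (2) = -1
  T: −(-2) + (2) + 2·(-3) − (-2) = 0
  Θ: −(0) + (0) + 2·(-1) − (-1) = -1
So the dimensions are [M² L⁻¹ Θ⁻¹].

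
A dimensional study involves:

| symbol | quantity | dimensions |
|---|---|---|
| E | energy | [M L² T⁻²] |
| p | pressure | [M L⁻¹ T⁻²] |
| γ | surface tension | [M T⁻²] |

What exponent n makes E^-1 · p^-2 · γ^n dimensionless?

Balance the M exponent: (1)·n from γ, plus −(1) − 2·(1) = -3 from the rest, must sum to zero.
n − 3 = 0, so n = 3.

3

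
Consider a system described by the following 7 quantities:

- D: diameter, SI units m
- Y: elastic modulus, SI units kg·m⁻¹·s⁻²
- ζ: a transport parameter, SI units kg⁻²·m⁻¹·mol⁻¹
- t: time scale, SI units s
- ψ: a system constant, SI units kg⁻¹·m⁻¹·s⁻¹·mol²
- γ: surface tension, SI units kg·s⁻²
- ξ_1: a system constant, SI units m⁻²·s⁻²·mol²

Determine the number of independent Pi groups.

There are 7 variables and 4 base dimensions (M, L, T, N).
The dimension matrix has rank 4.
Independent dimensionless groups: 7 − 4 = 3.

3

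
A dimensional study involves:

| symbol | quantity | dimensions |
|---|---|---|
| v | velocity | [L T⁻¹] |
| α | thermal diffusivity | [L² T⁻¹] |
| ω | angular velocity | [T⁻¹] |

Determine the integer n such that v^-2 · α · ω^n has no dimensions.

Balance the T exponent: (-1)·n from ω, plus −2·(-1) + (-1) = 1 from the rest, must sum to zero.
−n + 1 = 0, so n = 1.

1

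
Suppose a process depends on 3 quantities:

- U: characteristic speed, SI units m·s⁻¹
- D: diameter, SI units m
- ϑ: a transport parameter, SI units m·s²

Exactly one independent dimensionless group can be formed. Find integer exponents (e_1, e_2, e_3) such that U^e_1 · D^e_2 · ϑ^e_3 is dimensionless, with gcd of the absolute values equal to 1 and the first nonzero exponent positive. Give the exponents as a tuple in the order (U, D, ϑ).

(2, -3, 1)

L: e_1·(1) + e_2·(1) + e_3·(1) = 0
T: e_1·(-1) + e_2·(0) + e_3·(2) = 0
Solving this homogeneous linear system for the smallest-integer solution (first nonzero entry positive) gives (2, -3, 1).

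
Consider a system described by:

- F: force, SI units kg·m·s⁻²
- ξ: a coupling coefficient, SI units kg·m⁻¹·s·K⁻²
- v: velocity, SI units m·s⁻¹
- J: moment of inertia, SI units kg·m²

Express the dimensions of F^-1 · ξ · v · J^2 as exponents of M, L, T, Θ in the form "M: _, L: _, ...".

M: 2, L: 3, T: 2, Θ: -2

Collect each base-dimension exponent across the product:
  M: −(1) + (1) + (0) + 2·(1) = 2
  L: −(1) + (-1) + (1) + 2·(2) = 3
  T: −(-2) + (1) + (-1) + 2·(0) = 2
  Θ: −(0) + (-2) + (0) + 2·(0) = -2
So the dimensions are [M² L³ T² Θ⁻²].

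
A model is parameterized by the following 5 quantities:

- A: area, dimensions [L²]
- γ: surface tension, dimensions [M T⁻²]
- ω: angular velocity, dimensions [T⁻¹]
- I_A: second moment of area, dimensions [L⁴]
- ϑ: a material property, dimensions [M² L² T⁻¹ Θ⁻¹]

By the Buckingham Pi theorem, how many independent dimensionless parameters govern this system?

There are 5 variables and 4 base dimensions (M, L, T, Θ).
The dimension matrix has rank 4.
Independent dimensionless groups: 5 − 4 = 1.

1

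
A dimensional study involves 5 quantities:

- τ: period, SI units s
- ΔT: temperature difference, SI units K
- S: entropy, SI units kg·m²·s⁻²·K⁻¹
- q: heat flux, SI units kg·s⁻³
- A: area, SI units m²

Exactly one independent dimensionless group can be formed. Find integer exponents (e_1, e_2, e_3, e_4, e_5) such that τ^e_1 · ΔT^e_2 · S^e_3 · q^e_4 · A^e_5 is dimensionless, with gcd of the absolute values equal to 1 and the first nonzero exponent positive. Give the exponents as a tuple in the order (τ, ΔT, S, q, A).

(1, -1, -1, 1, 1)

M: e_1·(0) + e_2·(0) + e_3·(1) + e_4·(1) + e_5·(0) = 0
L: e_1·(0) + e_2·(0) + e_3·(2) + e_4·(0) + e_5·(2) = 0
T: e_1·(1) + e_2·(0) + e_3·(-2) + e_4·(-3) + e_5·(0) = 0
Θ: e_1·(0) + e_2·(1) + e_3·(-1) + e_4·(0) + e_5·(0) = 0
Solving this homogeneous linear system for the smallest-integer solution (first nonzero entry positive) gives (1, -1, -1, 1, 1).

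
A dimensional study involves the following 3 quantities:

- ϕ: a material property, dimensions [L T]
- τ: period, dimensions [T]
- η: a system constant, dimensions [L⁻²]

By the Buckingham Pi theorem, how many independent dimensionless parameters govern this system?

1

There are 3 variables and 2 base dimensions (L, T).
The dimension matrix has rank 2.
Independent dimensionless groups: 3 − 2 = 1.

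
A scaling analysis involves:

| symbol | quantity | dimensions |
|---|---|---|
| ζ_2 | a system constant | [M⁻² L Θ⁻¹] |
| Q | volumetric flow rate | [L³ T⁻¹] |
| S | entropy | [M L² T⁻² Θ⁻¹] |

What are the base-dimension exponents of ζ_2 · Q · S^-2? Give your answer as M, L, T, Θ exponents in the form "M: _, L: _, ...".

Collect each base-dimension exponent across the product:
  M: (-2) + (0) − 2·(1) = -4
  L: (1) + (3) − 2·(2) = 0
  T: (0) + (-1) − 2·(-2) = 3
  Θ: (-1) + (0) − 2·(-1) = 1
So the dimensions are [M⁻⁴ T³ Θ].

M: -4, L: 0, T: 3, Θ: 1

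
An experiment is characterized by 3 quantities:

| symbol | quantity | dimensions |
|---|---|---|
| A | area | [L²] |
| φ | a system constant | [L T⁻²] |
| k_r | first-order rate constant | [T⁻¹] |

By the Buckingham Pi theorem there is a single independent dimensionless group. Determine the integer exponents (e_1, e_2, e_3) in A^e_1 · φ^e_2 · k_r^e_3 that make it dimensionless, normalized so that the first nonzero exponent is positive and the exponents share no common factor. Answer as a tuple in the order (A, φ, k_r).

L: e_1·(2) + e_2·(1) + e_3·(0) = 0
T: e_1·(0) + e_2·(-2) + e_3·(-1) = 0
Solving this homogeneous linear system for the smallest-integer solution (first nonzero entry positive) gives (1, -2, 4).

(1, -2, 4)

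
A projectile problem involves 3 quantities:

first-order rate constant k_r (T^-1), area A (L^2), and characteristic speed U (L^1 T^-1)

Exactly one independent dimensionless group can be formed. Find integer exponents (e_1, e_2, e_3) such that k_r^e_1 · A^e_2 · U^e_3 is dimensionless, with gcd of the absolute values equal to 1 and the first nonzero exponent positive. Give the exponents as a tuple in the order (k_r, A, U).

L: e_1·(0) + e_2·(2) + e_3·(1) = 0
T: e_1·(-1) + e_2·(0) + e_3·(-1) = 0
Solving this homogeneous linear system for the smallest-integer solution (first nonzero entry positive) gives (2, 1, -2).

(2, 1, -2)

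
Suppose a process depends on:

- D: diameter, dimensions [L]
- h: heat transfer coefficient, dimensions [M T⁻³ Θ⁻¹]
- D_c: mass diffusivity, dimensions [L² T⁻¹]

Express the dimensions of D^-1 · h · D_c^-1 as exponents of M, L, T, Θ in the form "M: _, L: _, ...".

Collect each base-dimension exponent across the product:
  M: −(0) + (1) − (0) = 1
  L: −(1) + (0) − (2) = -3
  T: −(0) + (-3) − (-1) = -2
  Θ: −(0) + (-1) − (0) = -1
So the dimensions are [M L⁻³ T⁻² Θ⁻¹].

M: 1, L: -3, T: -2, Θ: -1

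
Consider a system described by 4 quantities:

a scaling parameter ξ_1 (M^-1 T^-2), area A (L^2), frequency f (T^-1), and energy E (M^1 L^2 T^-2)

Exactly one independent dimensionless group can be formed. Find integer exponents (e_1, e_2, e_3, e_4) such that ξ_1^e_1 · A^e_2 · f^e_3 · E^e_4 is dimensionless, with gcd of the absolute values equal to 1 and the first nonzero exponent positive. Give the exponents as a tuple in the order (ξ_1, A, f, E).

(1, -1, -4, 1)

M: e_1·(-1) + e_2·(0) + e_3·(0) + e_4·(1) = 0
L: e_1·(0) + e_2·(2) + e_3·(0) + e_4·(2) = 0
T: e_1·(-2) + e_2·(0) + e_3·(-1) + e_4·(-2) = 0
Solving this homogeneous linear system for the smallest-integer solution (first nonzero entry positive) gives (1, -1, -4, 1).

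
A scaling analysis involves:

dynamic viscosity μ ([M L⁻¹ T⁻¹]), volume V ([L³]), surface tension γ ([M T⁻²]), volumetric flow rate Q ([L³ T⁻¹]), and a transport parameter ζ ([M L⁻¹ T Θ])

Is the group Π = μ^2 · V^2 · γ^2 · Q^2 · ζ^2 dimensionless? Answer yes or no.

Sum the exponent of each base dimension across the product:
  M: 2·[μ]_M + 2·[V]_M + 2·[γ]_M + 2·[Q]_M + 2·[ζ]_M = 2·(1) + 2·(0) + 2·(1) + 2·(0) + 2·(1) = 6
  L: 2·[μ]_L + 2·[V]_L + 2·[γ]_L + 2·[Q]_L + 2·[ζ]_L = 2·(-1) + 2·(3) + 2·(0) + 2·(3) + 2·(-1) = 8
  T: 2·[μ]_T + 2·[V]_T + 2·[γ]_T + 2·[Q]_T + 2·[ζ]_T = 2·(-1) + 2·(0) + 2·(-2) + 2·(-1) + 2·(1) = -6
  Θ: 2·[μ]_Θ + 2·[V]_Θ + 2·[γ]_Θ + 2·[Q]_Θ + 2·[ζ]_Θ = 2·(0) + 2·(0) + 2·(0) + 2·(0) + 2·(1) = 2
Net dimensions [M⁶ L⁸ T⁻⁶ Θ²] ≠ [1] — not dimensionless.

no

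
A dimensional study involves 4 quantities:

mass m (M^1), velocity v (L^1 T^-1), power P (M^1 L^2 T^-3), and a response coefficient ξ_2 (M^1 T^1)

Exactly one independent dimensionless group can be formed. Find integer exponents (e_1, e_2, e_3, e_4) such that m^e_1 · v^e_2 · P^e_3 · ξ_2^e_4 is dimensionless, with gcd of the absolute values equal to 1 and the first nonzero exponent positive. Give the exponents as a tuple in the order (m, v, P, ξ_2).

M: e_1·(1) + e_2·(0) + e_3·(1) + e_4·(1) = 0
L: e_1·(0) + e_2·(1) + e_3·(2) + e_4·(0) = 0
T: e_1·(0) + e_2·(-1) + e_3·(-3) + e_4·(1) = 0
Solving this homogeneous linear system for the smallest-integer solution (first nonzero entry positive) gives (2, 2, -1, -1).

(2, 2, -1, -1)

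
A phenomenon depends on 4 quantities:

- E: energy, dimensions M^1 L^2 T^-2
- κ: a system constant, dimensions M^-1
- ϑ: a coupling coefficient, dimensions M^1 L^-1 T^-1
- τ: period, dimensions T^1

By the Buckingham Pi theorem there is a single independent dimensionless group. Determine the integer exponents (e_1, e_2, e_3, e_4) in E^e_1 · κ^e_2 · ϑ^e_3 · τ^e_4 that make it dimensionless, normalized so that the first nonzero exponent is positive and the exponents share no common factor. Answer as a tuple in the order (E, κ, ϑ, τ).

(1, 3, 2, 4)

M: e_1·(1) + e_2·(-1) + e_3·(1) + e_4·(0) = 0
L: e_1·(2) + e_2·(0) + e_3·(-1) + e_4·(0) = 0
T: e_1·(-2) + e_2·(0) + e_3·(-1) + e_4·(1) = 0
Solving this homogeneous linear system for the smallest-integer solution (first nonzero entry positive) gives (1, 3, 2, 4).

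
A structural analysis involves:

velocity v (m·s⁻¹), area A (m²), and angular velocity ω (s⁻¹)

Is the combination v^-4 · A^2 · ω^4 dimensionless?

yes

Sum the exponent of each base dimension across the product:
  M: −4·[v]_M + 2·[A]_M + 4·[ω]_M = −4·(0) + 2·(0) + 4·(0) = 0
  L: −4·[v]_L + 2·[A]_L + 4·[ω]_L = −4·(1) + 2·(2) + 4·(0) = 0
  T: −4·[v]_T + 2·[A]_T + 4·[ω]_T = −4·(-1) + 2·(0) + 4·(-1) = 0
All base exponents vanish — dimensionless.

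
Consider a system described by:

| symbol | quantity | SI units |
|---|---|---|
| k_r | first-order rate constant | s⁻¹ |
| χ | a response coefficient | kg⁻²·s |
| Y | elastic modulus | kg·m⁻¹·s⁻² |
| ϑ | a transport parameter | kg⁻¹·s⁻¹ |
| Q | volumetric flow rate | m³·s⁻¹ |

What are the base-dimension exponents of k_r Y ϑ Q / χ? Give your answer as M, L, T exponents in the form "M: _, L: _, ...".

M: 2, L: 2, T: -6

Collect each base-dimension exponent across the product:
  M: (0) − (-2) + (1) + (-1) + (0) = 2
  L: (0) − (0) + (-1) + (0) + (3) = 2
  T: (-1) − (1) + (-2) + (-1) + (-1) = -6
So the dimensions are [M² L² T⁻⁶].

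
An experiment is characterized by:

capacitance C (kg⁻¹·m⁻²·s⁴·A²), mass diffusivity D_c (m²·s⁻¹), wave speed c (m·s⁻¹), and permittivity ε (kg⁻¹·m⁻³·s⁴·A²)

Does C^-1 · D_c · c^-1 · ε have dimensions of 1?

Sum the exponent of each base dimension across the product:
  M: −[C]_M + [D_c]_M − [c]_M + [ε]_M = −(-1) + (0) − (0) + (-1) = 0
  L: −[C]_L + [D_c]_L − [c]_L + [ε]_L = −(-2) + (2) − (1) + (-3) = 0
  T: −[C]_T + [D_c]_T − [c]_T + [ε]_T = −(4) + (-1) − (-1) + (4) = 0
  I: −[C]_I + [D_c]_I − [c]_I + [ε]_I = −(2) + (0) − (0) + (2) = 0
All base exponents vanish — dimensionless.

yes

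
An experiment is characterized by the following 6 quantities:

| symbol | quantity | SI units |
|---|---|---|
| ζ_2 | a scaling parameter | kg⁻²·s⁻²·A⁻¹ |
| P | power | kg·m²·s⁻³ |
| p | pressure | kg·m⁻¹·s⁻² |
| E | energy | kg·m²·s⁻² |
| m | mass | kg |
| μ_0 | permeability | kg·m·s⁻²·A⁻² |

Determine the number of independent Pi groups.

There are 6 variables and 4 base dimensions (M, L, T, I).
The dimension matrix has rank 4.
Independent dimensionless groups: 6 − 4 = 2.

2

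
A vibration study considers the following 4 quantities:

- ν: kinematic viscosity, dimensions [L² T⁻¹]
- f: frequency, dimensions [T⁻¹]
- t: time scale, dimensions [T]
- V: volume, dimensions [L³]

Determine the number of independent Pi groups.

2

There are 4 variables and 2 base dimensions (L, T).
The dimension matrix has rank 2.
Independent dimensionless groups: 4 − 2 = 2.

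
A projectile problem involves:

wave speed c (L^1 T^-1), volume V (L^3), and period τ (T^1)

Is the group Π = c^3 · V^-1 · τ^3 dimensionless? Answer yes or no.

yes

Sum the exponent of each base dimension across the product:
  L: 3·[c]_L − [V]_L + 3·[τ]_L = 3·(1) − (3) + 3·(0) = 0
  T: 3·[c]_T − [V]_T + 3·[τ]_T = 3·(-1) − (0) + 3·(1) = 0
All base exponents vanish — dimensionless.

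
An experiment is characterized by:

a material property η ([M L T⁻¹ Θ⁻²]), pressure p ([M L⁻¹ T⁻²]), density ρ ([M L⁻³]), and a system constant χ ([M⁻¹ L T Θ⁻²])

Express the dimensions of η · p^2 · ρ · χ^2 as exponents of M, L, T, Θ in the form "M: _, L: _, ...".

Collect each base-dimension exponent across the product:
  M: (1) + 2·(1) + (1) + 2·(-1) = 2
  L: (1) + 2·(-1) + (-3) + 2·(1) = -2
  T: (-1) + 2·(-2) + (0) + 2·(1) = -3
  Θ: (-2) + 2·(0) + (0) + 2·(-2) = -6
So the dimensions are [M² L⁻² T⁻³ Θ⁻⁶].

M: 2, L: -2, T: -3, Θ: -6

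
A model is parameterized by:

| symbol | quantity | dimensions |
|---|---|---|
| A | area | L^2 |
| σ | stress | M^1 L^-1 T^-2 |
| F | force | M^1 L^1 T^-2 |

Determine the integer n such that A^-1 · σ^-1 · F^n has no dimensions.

Balance the M exponent: (1)·n from F, plus −(0) − (1) = -1 from the rest, must sum to zero.
n − 1 = 0, so n = 1.

1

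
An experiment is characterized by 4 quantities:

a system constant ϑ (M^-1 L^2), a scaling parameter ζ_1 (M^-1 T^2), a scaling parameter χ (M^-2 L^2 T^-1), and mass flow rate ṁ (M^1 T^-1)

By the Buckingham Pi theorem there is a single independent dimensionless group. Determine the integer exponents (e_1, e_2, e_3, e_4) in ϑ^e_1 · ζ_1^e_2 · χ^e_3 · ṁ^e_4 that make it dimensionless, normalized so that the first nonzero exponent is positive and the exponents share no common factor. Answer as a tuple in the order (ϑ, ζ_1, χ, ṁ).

(1, -2, -1, -3)

M: e_1·(-1) + e_2·(-1) + e_3·(-2) + e_4·(1) = 0
L: e_1·(2) + e_2·(0) + e_3·(2) + e_4·(0) = 0
T: e_1·(0) + e_2·(2) + e_3·(-1) + e_4·(-1) = 0
Solving this homogeneous linear system for the smallest-integer solution (first nonzero entry positive) gives (1, -2, -1, -3).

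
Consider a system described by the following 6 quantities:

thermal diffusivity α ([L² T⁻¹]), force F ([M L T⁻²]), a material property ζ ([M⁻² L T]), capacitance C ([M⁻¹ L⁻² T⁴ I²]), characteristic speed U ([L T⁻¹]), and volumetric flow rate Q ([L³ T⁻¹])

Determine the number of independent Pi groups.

There are 6 variables and 4 base dimensions (M, L, T, I).
The dimension matrix has rank 4.
Independent dimensionless groups: 6 − 4 = 2.

2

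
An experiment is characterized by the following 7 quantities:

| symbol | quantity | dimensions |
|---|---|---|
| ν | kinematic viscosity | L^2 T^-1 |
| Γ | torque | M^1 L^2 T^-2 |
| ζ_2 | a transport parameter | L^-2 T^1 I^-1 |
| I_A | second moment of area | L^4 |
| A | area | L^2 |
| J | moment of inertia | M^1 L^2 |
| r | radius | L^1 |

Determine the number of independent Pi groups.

3

There are 7 variables and 4 base dimensions (M, L, T, I).
The dimension matrix has rank 4.
Independent dimensionless groups: 7 − 4 = 3.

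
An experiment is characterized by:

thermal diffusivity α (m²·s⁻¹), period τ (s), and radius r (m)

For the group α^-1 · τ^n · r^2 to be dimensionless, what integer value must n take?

-1

Balance the T exponent: (1)·n from τ, plus −(-1) + 2·(0) = 1 from the rest, must sum to zero.
n + 1 = 0, so n = -1.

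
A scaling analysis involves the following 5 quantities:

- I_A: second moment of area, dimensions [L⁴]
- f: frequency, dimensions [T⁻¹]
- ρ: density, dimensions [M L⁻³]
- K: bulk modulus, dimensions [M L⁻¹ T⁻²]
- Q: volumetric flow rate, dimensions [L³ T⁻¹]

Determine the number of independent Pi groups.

There are 5 variables and 3 base dimensions (M, L, T).
The dimension matrix has rank 3.
Independent dimensionless groups: 5 − 3 = 2.

2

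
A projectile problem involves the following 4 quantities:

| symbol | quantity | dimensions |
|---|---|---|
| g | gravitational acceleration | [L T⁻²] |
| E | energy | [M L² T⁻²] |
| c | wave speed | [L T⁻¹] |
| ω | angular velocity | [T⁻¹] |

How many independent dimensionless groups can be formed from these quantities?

1

There are 4 variables and 3 base dimensions (M, L, T).
The dimension matrix has rank 3.
Independent dimensionless groups: 4 − 3 = 1.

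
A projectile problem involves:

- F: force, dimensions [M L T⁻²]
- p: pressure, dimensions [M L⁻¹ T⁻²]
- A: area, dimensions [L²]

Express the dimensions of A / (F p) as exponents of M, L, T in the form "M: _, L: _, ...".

Collect each base-dimension exponent across the product:
  M: −(1) − (1) + (0) = -2
  L: −(1) − (-1) + (2) = 2
  T: −(-2) − (-2) + (0) = 4
So the dimensions are [M⁻² L² T⁴].

M: -2, L: 2, T: 4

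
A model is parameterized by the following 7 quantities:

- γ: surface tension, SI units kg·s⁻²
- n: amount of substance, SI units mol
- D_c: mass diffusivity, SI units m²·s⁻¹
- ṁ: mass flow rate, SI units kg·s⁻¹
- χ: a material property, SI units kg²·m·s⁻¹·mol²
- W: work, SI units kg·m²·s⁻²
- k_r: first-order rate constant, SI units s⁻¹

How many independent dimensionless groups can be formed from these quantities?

There are 7 variables and 4 base dimensions (M, L, T, N).
The dimension matrix has rank 4.
Independent dimensionless groups: 7 − 4 = 3.

3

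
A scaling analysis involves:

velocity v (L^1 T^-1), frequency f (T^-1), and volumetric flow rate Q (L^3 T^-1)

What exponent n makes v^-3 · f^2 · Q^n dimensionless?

Balance the L exponent: (3)·n from Q, plus −3·(1) + 2·(0) = -3 from the rest, must sum to zero.
3n − 3 = 0, so n = 1.

1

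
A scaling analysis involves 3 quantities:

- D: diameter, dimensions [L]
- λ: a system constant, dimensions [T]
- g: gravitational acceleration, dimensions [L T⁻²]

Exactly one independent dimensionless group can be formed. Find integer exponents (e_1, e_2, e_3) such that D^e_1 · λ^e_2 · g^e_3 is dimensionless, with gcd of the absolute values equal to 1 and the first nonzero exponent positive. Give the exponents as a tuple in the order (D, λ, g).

(1, -2, -1)

L: e_1·(1) + e_2·(0) + e_3·(1) = 0
T: e_1·(0) + e_2·(1) + e_3·(-2) = 0
Solving this homogeneous linear system for the smallest-integer solution (first nonzero entry positive) gives (1, -2, -1).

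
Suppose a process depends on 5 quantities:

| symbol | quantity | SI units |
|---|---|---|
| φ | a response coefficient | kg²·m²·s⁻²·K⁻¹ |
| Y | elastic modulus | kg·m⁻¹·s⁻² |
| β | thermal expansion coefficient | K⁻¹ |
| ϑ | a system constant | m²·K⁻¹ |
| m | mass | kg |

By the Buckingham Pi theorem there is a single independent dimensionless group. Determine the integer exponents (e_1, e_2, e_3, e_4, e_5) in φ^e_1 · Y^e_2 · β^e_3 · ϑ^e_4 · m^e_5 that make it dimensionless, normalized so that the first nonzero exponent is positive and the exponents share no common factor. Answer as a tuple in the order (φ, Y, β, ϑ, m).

(2, -2, 1, -3, -2)

M: e_1·(2) + e_2·(1) + e_3·(0) + e_4·(0) + e_5·(1) = 0
L: e_1·(2) + e_2·(-1) + e_3·(0) + e_4·(2) + e_5·(0) = 0
T: e_1·(-2) + e_2·(-2) + e_3·(0) + e_4·(0) + e_5·(0) = 0
Θ: e_1·(-1) + e_2·(0) + e_3·(-1) + e_4·(-1) + e_5·(0) = 0
Solving this homogeneous linear system for the smallest-integer solution (first nonzero entry positive) gives (2, -2, 1, -3, -2).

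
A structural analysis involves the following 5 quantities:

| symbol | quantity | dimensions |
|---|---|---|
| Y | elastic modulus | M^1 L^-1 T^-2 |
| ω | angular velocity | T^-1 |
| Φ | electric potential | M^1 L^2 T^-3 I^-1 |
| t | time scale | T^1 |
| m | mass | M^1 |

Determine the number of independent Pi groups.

1

There are 5 variables and 4 base dimensions (M, L, T, I).
The dimension matrix has rank 4.
Independent dimensionless groups: 5 − 4 = 1.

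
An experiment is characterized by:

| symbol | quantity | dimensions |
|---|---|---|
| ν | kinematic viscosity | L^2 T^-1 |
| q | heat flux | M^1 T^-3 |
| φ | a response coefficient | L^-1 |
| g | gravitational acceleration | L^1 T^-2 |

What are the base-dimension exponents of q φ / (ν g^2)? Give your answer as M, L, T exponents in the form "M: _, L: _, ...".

Collect each base-dimension exponent across the product:
  M: −(0) + (1) + (0) − 2·(0) = 1
  L: −(2) + (0) + (-1) − 2·(1) = -5
  T: −(-1) + (-3) + (0) − 2·(-2) = 2
So the dimensions are [M L⁻⁵ T²].

M: 1, L: -5, T: 2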